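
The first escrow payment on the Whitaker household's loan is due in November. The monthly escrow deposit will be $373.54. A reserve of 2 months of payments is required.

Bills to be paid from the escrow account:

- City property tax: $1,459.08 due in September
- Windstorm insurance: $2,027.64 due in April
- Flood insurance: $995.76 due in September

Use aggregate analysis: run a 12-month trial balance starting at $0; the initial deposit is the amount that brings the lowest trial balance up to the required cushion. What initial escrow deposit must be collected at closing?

$1,120.62

Cushion = 2 × $373.54 = $747.08
Trial balance (start $0, +$373.54 each month, − disbursements):
  Nov: +$373.54 → $373.54
  Dec: +$373.54 → $747.08
  Jan: +$373.54 → $1,120.62
  Feb: +$373.54 → $1,494.16
  Mar: +$373.54 → $1,867.70
  Apr: +$373.54 − $2,027.64 → $213.60
  May: +$373.54 → $587.14
  Jun: +$373.54 → $960.68
  Jul: +$373.54 → $1,334.22
  Aug: +$373.54 → $1,707.76
  Sep: +$373.54 − $2,454.84 → -$373.54
  Oct: +$373.54 → $0.00
Lowest trial balance = -$373.54 (Sep)
Initial deposit = cushion − low point = $747.08 − (-$373.54) = $1,120.62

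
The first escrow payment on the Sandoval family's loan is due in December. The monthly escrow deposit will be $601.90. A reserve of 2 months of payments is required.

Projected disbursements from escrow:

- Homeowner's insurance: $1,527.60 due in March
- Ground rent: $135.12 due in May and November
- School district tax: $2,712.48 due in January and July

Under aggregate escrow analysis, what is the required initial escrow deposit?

Cushion = 2 × $601.90 = $1,203.80
Trial balance (start $0, +$601.90 each month, − disbursements):
  Dec: +$601.90 → $601.90
  Jan: +$601.90 − $2,712.48 → -$1,508.68
  Feb: +$601.90 → -$906.78
  Mar: +$601.90 − $1,527.60 → -$1,832.48
  Apr: +$601.90 → -$1,230.58
  May: +$601.90 − $135.12 → -$763.80
  Jun: +$601.90 → -$161.90
  Jul: +$601.90 − $2,712.48 → -$2,272.48
  Aug: +$601.90 → -$1,670.58
  Sep: +$601.90 → -$1,068.68
  Oct: +$601.90 → -$466.78
  Nov: +$601.90 − $135.12 → $0.00
Lowest trial balance = -$2,272.48 (Jul)
Initial deposit = cushion − low point = $1,203.80 − (-$2,272.48) = $3,476.28

$3,476.28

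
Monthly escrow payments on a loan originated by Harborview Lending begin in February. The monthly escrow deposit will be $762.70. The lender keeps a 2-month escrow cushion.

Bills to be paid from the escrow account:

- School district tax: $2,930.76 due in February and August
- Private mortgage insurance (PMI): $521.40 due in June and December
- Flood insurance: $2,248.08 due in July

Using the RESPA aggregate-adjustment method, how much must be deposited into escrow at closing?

$4,817.50

Cushion = 2 × $762.70 = $1,525.40
Trial balance (start $0, +$762.70 each month, − disbursements):
  Feb: +$762.70 − $2,930.76 → -$2,168.06
  Mar: +$762.70 → -$1,405.36
  Apr: +$762.70 → -$642.66
  May: +$762.70 → $120.04
  Jun: +$762.70 − $521.40 → $361.34
  Jul: +$762.70 − $2,248.08 → -$1,124.04
  Aug: +$762.70 − $2,930.76 → -$3,292.10
  Sep: +$762.70 → -$2,529.40
  Oct: +$762.70 → -$1,766.70
  Nov: +$762.70 → -$1,004.00
  Dec: +$762.70 − $521.40 → -$762.70
  Jan: +$762.70 → $0.00
Lowest trial balance = -$3,292.10 (Aug)
Initial deposit = cushion − low point = $1,525.40 − (-$3,292.10) = $4,817.50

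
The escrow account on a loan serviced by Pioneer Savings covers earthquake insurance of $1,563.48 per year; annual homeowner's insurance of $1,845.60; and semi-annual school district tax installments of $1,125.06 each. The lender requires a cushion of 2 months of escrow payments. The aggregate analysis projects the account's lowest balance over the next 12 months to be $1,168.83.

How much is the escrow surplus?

Earthquake insurance — $1,563.48 annually
Homeowner's insurance — $1,845.60 annually
School district tax — $1,125.06 × 2 = $2,250.12 annually
Total annual escrow = $1,563.48 + $1,845.60 + $2,250.12 = $5,659.20
Monthly = $5,659.20 ÷ 12 = $471.60
Required reserve = 2 × $471.60 = $943.20
Surplus = $1,168.83 − $943.20 = $225.63

$225.63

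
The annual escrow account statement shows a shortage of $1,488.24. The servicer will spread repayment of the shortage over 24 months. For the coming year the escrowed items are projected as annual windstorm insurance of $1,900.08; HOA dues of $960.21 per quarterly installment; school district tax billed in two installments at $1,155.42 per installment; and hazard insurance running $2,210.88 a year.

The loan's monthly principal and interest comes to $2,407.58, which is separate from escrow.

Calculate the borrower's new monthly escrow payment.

$917.23

Windstorm insurance = $1,900.08
HOA dues = $960.21 × 4 = $3,840.84
School district tax = $1,155.42 × 2 = $2,310.84
Hazard insurance = $2,210.88
Combined annual = $1,900.08 + $3,840.84 + $2,310.84 + $2,210.88 = $10,262.64
Per month = $10,262.64 / 12 = $855.22
Shortage per month = $1,488.24 / 24 = $62.01
New monthly escrow = $855.22 + $62.01 = $917.23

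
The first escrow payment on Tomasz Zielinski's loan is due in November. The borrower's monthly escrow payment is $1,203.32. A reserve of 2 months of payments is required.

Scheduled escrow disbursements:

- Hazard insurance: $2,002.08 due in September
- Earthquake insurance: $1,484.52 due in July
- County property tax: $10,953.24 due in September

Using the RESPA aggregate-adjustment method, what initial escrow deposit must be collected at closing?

$3,609.96

Cushion = 2 × $1,203.32 = $2,406.64
Trial balance (start $0, +$1,203.32 each month, − disbursements):
  Nov: +$1,203.32 → $1,203.32
  Dec: +$1,203.32 → $2,406.64
  Jan: +$1,203.32 → $3,609.96
  Feb: +$1,203.32 → $4,813.28
  Mar: +$1,203.32 → $6,016.60
  Apr: +$1,203.32 → $7,219.92
  May: +$1,203.32 → $8,423.24
  Jun: +$1,203.32 → $9,626.56
  Jul: +$1,203.32 − $1,484.52 → $9,345.36
  Aug: +$1,203.32 → $10,548.68
  Sep: +$1,203.32 − $12,955.32 → -$1,203.32
  Oct: +$1,203.32 → $0.00
Lowest trial balance = -$1,203.32 (Sep)
Initial deposit = cushion − low point = $2,406.64 − (-$1,203.32) = $3,609.96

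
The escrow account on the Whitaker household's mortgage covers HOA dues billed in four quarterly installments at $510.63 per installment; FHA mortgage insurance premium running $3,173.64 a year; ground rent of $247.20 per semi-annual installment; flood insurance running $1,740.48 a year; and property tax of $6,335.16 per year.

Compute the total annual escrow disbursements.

$13,786.20

HOA dues: $510.63 × 4 = $2,042.52 per year
FHA mortgage insurance premium: $3,173.64 per year
Ground rent: $247.20 × 2 = $494.40 per year
Flood insurance: $1,740.48 per year
Property tax: $6,335.16 per year
Combined annual = $13,786.20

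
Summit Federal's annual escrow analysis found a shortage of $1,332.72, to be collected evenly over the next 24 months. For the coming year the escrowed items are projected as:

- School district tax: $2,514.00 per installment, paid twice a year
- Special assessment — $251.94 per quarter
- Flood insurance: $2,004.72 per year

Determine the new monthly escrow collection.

School district tax = $2,514.00 × 2 = $5,028.00
Special assessment = $251.94 × 4 = $1,007.76
Flood insurance = $2,004.72
Total annual escrow = $8,040.48
Monthly escrow = $8,040.48 ÷ 12 = $670.04
Monthly shortage recovery: $1,332.72 / 24 = $55.53
New monthly escrow = $670.04 + $55.53 = $725.57

$725.57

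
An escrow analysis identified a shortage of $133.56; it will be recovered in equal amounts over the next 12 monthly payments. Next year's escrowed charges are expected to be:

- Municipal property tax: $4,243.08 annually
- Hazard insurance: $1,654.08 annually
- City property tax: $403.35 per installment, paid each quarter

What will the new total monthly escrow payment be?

$637.01

Municipal property tax — $4,243.08 annually
Hazard insurance — $1,654.08 annually
City property tax — $403.35 × 4 = $1,613.40 annually
Yearly total = $7,510.56
Monthly = $7,510.56 / 12 = $625.88
Monthly shortage recovery: $133.56 / 12 = $11.13
Adjusted monthly = $625.88 + $11.13 = $637.01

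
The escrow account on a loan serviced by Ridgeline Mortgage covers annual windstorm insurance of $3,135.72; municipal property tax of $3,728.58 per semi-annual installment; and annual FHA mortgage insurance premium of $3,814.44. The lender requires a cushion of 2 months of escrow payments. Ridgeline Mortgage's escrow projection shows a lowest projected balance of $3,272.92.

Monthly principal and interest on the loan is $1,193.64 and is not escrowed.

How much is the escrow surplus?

Windstorm insurance: $3,135.72
Municipal property tax: $3,728.58 × 2 = $7,457.16
FHA mortgage insurance premium: $3,814.44
Annual escrow total = $3,135.72 + $7,457.16 + $3,814.44 = $14,407.32
Base monthly escrow = $14,407.32 ÷ 12 = $1,200.61
Cushion = 2 × $1,200.61 = $2,401.22
Excess over cushion: $3,272.92 − $2,401.22 = $871.70

$871.70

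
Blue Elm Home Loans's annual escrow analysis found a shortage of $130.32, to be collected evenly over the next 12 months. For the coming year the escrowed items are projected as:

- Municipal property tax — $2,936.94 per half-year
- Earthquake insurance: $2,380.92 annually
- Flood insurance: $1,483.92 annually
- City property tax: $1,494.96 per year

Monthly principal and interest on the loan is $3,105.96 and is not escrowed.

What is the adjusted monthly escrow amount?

Municipal property tax = $2,936.94 × 2 = $5,873.88
Earthquake insurance = $2,380.92
Flood insurance = $1,483.92
City property tax = $1,494.96
Total per year = $5,873.88 + $2,380.92 + $1,483.92 + $1,494.96 = $11,233.68
Per month = $11,233.68 ÷ 12 = $936.14
Monthly shortage recovery: $130.32 ÷ 12 = $10.86
New monthly escrow = $936.14 + $10.86 = $947.00

$947.00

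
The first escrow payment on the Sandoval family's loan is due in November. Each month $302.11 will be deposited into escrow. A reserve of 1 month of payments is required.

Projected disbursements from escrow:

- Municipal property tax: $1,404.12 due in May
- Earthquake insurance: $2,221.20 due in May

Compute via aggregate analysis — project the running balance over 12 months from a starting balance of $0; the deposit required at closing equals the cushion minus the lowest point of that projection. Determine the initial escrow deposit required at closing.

$1,812.66

Cushion = 1 × $302.11 = $302.11
Trial balance (start $0, +$302.11 each month, − disbursements):
  Nov: +$302.11 → $302.11
  Dec: +$302.11 → $604.22
  Jan: +$302.11 → $906.33
  Feb: +$302.11 → $1,208.44
  Mar: +$302.11 → $1,510.55
  Apr: +$302.11 → $1,812.66
  May: +$302.11 − $3,625.32 → -$1,510.55
  Jun: +$302.11 → -$1,208.44
  Jul: +$302.11 → -$906.33
  Aug: +$302.11 → -$604.22
  Sep: +$302.11 → -$302.11
  Oct: +$302.11 → $0.00
Lowest trial balance = -$1,510.55 (May)
Initial deposit = cushion − low point = $302.11 − (-$1,510.55) = $1,812.66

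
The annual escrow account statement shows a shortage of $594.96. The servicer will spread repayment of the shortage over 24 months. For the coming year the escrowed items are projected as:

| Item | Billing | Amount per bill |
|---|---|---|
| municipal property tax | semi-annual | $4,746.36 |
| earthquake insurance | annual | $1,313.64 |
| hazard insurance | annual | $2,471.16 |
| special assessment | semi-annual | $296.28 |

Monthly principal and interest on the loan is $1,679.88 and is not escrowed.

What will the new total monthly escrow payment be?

$1,180.63

Municipal property tax = $4,746.36 × 2 = $9,492.72
Earthquake insurance = $1,313.64
Hazard insurance = $2,471.16
Special assessment = $296.28 × 2 = $592.56
Annual escrow total = $13,870.08
Monthly = $13,870.08 ÷ 12 = $1,155.84
Shortage per month = $594.96 / 24 = $24.79
Adjusted monthly = $1,155.84 + $24.79 = $1,180.63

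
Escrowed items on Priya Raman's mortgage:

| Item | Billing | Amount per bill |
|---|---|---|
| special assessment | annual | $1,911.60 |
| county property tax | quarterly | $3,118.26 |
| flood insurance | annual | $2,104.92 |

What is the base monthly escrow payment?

Special assessment — $1,911.60 annually
County property tax — $3,118.26 × 4 = $12,473.04 annually
Flood insurance — $2,104.92 annually
Annual escrow total = $1,911.60 + $12,473.04 + $2,104.92 = $16,489.56
Base monthly escrow = $16,489.56 ÷ 12 = $1,374.13

$1,374.13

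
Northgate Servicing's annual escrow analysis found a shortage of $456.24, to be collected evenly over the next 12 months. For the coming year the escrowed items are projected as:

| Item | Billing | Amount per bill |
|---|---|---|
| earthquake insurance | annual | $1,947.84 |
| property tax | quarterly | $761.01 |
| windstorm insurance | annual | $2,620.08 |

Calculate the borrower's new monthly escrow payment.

Earthquake insurance = $1,947.84
Property tax = $761.01 × 4 = $3,044.04
Windstorm insurance = $2,620.08
Annual escrow total = $1,947.84 + $3,044.04 + $2,620.08 = $7,611.96
Per month = $7,611.96 ÷ 12 = $634.33
Shortage spread = $456.24 ÷ 12 = $38.02/mo
Adjusted monthly = $634.33 + $38.02 = $672.35

$672.35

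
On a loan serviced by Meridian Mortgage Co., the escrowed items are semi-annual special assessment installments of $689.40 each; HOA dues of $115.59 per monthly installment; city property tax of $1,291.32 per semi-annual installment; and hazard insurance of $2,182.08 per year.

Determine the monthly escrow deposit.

$627.55

Special assessment = $689.40 × 2 = $1,378.80 per year
HOA dues = $115.59 × 12 = $1,387.08 per year
City property tax = $1,291.32 × 2 = $2,582.64 per year
Hazard insurance = $2,182.08 per year
Total annual escrow = $1,378.80 + $1,387.08 + $2,582.64 + $2,182.08 = $7,530.60
Per month = $7,530.60 ÷ 12 = $627.55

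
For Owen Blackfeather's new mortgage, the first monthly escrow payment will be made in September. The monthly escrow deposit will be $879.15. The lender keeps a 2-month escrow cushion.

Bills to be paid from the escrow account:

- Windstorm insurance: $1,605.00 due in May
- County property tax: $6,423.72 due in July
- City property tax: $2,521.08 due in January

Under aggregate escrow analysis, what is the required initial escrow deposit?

Cushion = 2 × $879.15 = $1,758.30
Trial balance (start $0, +$879.15 each month, − disbursements):
  Sep: +$879.15 → $879.15
  Oct: +$879.15 → $1,758.30
  Nov: +$879.15 → $2,637.45
  Dec: +$879.15 → $3,516.60
  Jan: +$879.15 − $2,521.08 → $1,874.67
  Feb: +$879.15 → $2,753.82
  Mar: +$879.15 → $3,632.97
  Apr: +$879.15 → $4,512.12
  May: +$879.15 − $1,605.00 → $3,786.27
  Jun: +$879.15 → $4,665.42
  Jul: +$879.15 − $6,423.72 → -$879.15
  Aug: +$879.15 → $0.00
Lowest trial balance = -$879.15 (Jul)
Initial deposit = cushion − low point = $1,758.30 − (-$879.15) = $2,637.45

$2,637.45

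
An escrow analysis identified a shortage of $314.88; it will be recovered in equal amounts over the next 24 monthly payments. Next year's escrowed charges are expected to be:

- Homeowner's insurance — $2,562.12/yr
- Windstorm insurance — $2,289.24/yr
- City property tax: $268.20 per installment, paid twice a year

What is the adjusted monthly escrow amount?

$462.10

Homeowner's insurance = $2,562.12 annually
Windstorm insurance = $2,289.24 annually
City property tax = $268.20 × 2 = $536.40 annually
Yearly total = $2,562.12 + $2,289.24 + $536.40 = $5,387.76
Per month = $5,387.76 ÷ 12 = $448.98
Shortage spread = $314.88 / 24 = $13.12/mo
New monthly escrow = $448.98 + $13.12 = $462.10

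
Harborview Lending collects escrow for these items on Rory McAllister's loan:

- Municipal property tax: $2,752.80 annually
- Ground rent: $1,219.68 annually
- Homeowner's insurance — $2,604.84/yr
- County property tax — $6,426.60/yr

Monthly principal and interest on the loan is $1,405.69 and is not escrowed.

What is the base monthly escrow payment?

$1,083.66

Municipal property tax — $2,752.80
Ground rent — $1,219.68
Homeowner's insurance — $2,604.84
County property tax — $6,426.60
Total annual escrow = $2,752.80 + $1,219.68 + $2,604.84 + $6,426.60 = $13,003.92
Base monthly escrow = $13,003.92 / 12 = $1,083.66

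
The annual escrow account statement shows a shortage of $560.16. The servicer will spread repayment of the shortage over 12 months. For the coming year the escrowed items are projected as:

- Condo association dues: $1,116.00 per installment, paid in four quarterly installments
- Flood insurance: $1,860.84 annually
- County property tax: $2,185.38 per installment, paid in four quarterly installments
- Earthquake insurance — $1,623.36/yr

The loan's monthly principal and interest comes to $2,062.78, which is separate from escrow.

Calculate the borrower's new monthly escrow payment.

$1,437.49

Condo association dues = $1,116.00 × 4 = $4,464.00 annually
Flood insurance = $1,860.84 annually
County property tax = $2,185.38 × 4 = $8,741.52 annually
Earthquake insurance = $1,623.36 annually
Yearly total = $16,689.72
Base monthly escrow = $16,689.72 / 12 = $1,390.81
Shortage per month = $560.16 ÷ 12 = $46.68
Adjusted monthly = $1,390.81 + $46.68 = $1,437.49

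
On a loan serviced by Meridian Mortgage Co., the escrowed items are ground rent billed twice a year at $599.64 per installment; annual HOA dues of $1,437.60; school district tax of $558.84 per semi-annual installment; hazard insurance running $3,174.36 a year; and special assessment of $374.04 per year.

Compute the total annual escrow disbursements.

$7,302.96

Ground rent = $599.64 × 2 = $1,199.28
HOA dues = $1,437.60
School district tax = $558.84 × 2 = $1,117.68
Hazard insurance = $3,174.36
Special assessment = $374.04
Total per year = $7,302.96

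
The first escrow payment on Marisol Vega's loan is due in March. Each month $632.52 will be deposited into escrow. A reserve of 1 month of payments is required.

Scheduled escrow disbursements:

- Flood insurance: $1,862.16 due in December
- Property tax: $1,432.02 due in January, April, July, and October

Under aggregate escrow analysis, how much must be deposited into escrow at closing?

Cushion = 1 × $632.52 = $632.52
Trial balance (start $0, +$632.52 each month, − disbursements):
  Mar: +$632.52 → $632.52
  Apr: +$632.52 − $1,432.02 → -$166.98
  May: +$632.52 → $465.54
  Jun: +$632.52 → $1,098.06
  Jul: +$632.52 − $1,432.02 → $298.56
  Aug: +$632.52 → $931.08
  Sep: +$632.52 → $1,563.60
  Oct: +$632.52 − $1,432.02 → $764.10
  Nov: +$632.52 → $1,396.62
  Dec: +$632.52 − $1,862.16 → $166.98
  Jan: +$632.52 − $1,432.02 → -$632.52
  Feb: +$632.52 → $0.00
Lowest trial balance = -$632.52 (Jan)
Initial deposit = cushion − low point = $632.52 − (-$632.52) = $1,265.04

$1,265.04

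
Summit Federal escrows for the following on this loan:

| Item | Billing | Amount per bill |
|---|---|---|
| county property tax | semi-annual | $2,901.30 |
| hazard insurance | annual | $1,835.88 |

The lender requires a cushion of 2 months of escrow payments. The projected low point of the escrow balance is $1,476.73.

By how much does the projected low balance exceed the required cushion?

County property tax — $2,901.30 × 2 = $5,802.60 annually
Hazard insurance — $1,835.88 annually
Combined annual = $5,802.60 + $1,835.88 = $7,638.48
Monthly escrow = $7,638.48 / 12 = $636.54
Cushion = 2 × $636.54 = $1,273.08
Surplus = $1,476.73 − $1,273.08 = $203.65

$203.65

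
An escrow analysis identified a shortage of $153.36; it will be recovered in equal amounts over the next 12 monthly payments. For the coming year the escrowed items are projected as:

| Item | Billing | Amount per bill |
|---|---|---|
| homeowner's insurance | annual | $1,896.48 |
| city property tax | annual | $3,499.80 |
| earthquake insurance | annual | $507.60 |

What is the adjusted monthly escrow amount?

$504.77

Homeowner's insurance = $1,896.48
City property tax = $3,499.80
Earthquake insurance = $507.60
Total annual escrow = $1,896.48 + $3,499.80 + $507.60 = $5,903.88
Per month = $5,903.88 ÷ 12 = $491.99
Shortage spread = $153.36 / 12 = $12.78/mo
New monthly escrow = $491.99 + $12.78 = $504.77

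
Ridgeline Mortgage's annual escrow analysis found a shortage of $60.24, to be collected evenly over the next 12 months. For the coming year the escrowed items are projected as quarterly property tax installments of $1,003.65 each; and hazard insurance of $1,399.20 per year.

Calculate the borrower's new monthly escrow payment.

Property tax = $1,003.65 × 4 = $4,014.60 per year
Hazard insurance = $1,399.20 per year
Total annual escrow = $4,014.60 + $1,399.20 = $5,413.80
Monthly escrow = $5,413.80 ÷ 12 = $451.15
Shortage per month = $60.24 / 12 = $5.02
Adjusted monthly = $451.15 + $5.02 = $456.17

$456.17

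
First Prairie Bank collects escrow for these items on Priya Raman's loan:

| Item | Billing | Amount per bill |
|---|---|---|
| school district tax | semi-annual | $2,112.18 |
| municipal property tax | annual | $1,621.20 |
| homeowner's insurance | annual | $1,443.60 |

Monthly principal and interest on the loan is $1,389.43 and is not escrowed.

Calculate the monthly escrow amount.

$607.43

School district tax = $2,112.18 × 2 = $4,224.36
Municipal property tax = $1,621.20
Homeowner's insurance = $1,443.60
Total annual escrow = $7,289.16
Base monthly escrow = $7,289.16 ÷ 12 = $607.43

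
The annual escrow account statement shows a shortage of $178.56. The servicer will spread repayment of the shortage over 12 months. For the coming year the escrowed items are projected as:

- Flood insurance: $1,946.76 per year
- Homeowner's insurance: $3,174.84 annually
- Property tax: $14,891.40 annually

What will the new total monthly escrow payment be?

Flood insurance: $1,946.76/yr
Homeowner's insurance: $3,174.84/yr
Property tax: $14,891.40/yr
Total per year = $1,946.76 + $3,174.84 + $14,891.40 = $20,013.00
Monthly = $20,013.00 / 12 = $1,667.75
Shortage spread = $178.56 ÷ 12 = $14.88/mo
New monthly escrow = $1,667.75 + $14.88 = $1,682.63

$1,682.63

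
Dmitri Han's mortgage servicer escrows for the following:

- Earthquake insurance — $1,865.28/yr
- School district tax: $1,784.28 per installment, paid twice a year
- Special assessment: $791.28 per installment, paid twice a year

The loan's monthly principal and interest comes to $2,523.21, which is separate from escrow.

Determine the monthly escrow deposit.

Earthquake insurance — $1,865.28 per year
School district tax — $1,784.28 × 2 = $3,568.56 per year
Special assessment — $791.28 × 2 = $1,582.56 per year
Total annual escrow = $1,865.28 + $3,568.56 + $1,582.56 = $7,016.40
Monthly escrow = $7,016.40 ÷ 12 = $584.70

$584.70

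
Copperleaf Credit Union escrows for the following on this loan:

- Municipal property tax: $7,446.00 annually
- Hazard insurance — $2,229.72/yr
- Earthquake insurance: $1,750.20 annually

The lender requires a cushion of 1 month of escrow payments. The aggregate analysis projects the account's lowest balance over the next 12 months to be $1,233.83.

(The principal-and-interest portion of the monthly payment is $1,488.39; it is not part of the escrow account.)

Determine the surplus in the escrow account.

Municipal property tax — $7,446.00/yr
Hazard insurance — $2,229.72/yr
Earthquake insurance — $1,750.20/yr
Total per year = $7,446.00 + $2,229.72 + $1,750.20 = $11,425.92
Per month = $11,425.92 ÷ 12 = $952.16
Required cushion = 1 × $952.16 = $952.16
Excess over cushion: $1,233.83 − $952.16 = $281.67

$281.67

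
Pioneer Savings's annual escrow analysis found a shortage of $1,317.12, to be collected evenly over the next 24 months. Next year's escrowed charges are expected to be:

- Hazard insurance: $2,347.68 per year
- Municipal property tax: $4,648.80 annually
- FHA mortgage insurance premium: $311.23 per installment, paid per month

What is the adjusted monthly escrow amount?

Hazard insurance — $2,347.68
Municipal property tax — $4,648.80
FHA mortgage insurance premium — $311.23 × 12 = $3,734.76
Total per year = $2,347.68 + $4,648.80 + $3,734.76 = $10,731.24
Base monthly escrow = $10,731.24 / 12 = $894.27
Monthly shortage recovery: $1,317.12 / 24 = $54.88
New monthly escrow = $894.27 + $54.88 = $949.15

$949.15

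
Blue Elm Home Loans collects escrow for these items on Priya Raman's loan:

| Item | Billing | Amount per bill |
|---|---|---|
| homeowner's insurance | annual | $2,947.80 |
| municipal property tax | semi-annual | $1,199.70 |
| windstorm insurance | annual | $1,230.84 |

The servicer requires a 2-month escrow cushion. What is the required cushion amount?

Homeowner's insurance: $2,947.80
Municipal property tax: $1,199.70 × 2 = $2,399.40
Windstorm insurance: $1,230.84
Yearly total = $2,947.80 + $2,399.40 + $1,230.84 = $6,578.04
Monthly escrow = $6,578.04 / 12 = $548.17
Required cushion = 2 × $548.17 = $1,096.34

$1,096.34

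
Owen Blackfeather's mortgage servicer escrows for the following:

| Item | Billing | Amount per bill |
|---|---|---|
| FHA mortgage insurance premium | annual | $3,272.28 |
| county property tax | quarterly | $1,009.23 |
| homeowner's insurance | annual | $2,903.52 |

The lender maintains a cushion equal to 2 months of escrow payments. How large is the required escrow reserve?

FHA mortgage insurance premium — $3,272.28 per year
County property tax — $1,009.23 × 4 = $4,036.92 per year
Homeowner's insurance — $2,903.52 per year
Annual escrow total = $3,272.28 + $4,036.92 + $2,903.52 = $10,212.72
Monthly = $10,212.72 ÷ 12 = $851.06
Required cushion = 2 × $851.06 = $1,702.12

$1,702.12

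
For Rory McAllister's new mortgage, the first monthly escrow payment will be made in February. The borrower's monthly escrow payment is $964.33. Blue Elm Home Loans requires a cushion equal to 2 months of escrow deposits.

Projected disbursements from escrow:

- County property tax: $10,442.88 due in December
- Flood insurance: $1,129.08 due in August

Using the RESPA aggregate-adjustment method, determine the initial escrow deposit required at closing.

Cushion = 2 × $964.33 = $1,928.66
Trial balance (start $0, +$964.33 each month, − disbursements):
  Feb: +$964.33 → $964.33
  Mar: +$964.33 → $1,928.66
  Apr: +$964.33 → $2,892.99
  May: +$964.33 → $3,857.32
  Jun: +$964.33 → $4,821.65
  Jul: +$964.33 → $5,785.98
  Aug: +$964.33 − $1,129.08 → $5,621.23
  Sep: +$964.33 → $6,585.56
  Oct: +$964.33 → $7,549.89
  Nov: +$964.33 → $8,514.22
  Dec: +$964.33 − $10,442.88 → -$964.33
  Jan: +$964.33 → $0.00
Lowest trial balance = -$964.33 (Dec)
Initial deposit = cushion − low point = $1,928.66 − (-$964.33) = $2,892.99

$2,892.99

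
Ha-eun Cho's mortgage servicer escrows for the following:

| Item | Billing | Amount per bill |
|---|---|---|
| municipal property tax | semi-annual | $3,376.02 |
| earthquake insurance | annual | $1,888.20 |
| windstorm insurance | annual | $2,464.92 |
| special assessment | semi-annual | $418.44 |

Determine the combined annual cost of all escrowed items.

$11,942.04

Municipal property tax — $3,376.02 × 2 = $6,752.04 annually
Earthquake insurance — $1,888.20 annually
Windstorm insurance — $2,464.92 annually
Special assessment — $418.44 × 2 = $836.88 annually
Total annual escrow = $11,942.04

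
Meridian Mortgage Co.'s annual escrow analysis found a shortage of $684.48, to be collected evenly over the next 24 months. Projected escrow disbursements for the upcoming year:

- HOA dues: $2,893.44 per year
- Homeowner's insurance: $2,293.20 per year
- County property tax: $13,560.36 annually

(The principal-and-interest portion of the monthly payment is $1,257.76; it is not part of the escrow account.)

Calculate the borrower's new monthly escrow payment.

$1,590.77

HOA dues = $2,893.44 annually
Homeowner's insurance = $2,293.20 annually
County property tax = $13,560.36 annually
Combined annual = $2,893.44 + $2,293.20 + $13,560.36 = $18,747.00
Monthly escrow = $18,747.00 ÷ 12 = $1,562.25
Shortage per month = $684.48 / 24 = $28.52
Adjusted monthly = $1,562.25 + $28.52 = $1,590.77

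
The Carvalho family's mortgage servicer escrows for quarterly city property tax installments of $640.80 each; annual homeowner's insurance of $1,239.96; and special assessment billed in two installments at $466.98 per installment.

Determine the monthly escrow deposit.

City property tax = $640.80 × 4 = $2,563.20 per year
Homeowner's insurance = $1,239.96 per year
Special assessment = $466.98 × 2 = $933.96 per year
Combined annual = $4,737.12
Per month = $4,737.12 / 12 = $394.76

$394.76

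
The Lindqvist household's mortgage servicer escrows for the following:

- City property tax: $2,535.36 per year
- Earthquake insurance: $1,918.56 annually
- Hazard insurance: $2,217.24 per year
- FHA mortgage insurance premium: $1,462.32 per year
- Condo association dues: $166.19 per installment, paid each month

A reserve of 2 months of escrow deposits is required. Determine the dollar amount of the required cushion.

$1,687.96

City property tax = $2,535.36
Earthquake insurance = $1,918.56
Hazard insurance = $2,217.24
FHA mortgage insurance premium = $1,462.32
Condo association dues = $166.19 × 12 = $1,994.28
Combined annual = $10,127.76
Per month = $10,127.76 ÷ 12 = $843.98
Reserve = 2 × $843.98 = $1,687.96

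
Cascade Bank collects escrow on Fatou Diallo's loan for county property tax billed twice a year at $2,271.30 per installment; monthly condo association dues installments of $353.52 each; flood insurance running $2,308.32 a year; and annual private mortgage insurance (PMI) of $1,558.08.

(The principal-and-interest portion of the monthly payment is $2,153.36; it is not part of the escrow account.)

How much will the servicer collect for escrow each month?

County property tax — $2,271.30 × 2 = $4,542.60 per year
Condo association dues — $353.52 × 12 = $4,242.24 per year
Flood insurance — $2,308.32 per year
Private mortgage insurance (PMI) — $1,558.08 per year
Total per year = $4,542.60 + $4,242.24 + $2,308.32 + $1,558.08 = $12,651.24
Monthly = $12,651.24 / 12 = $1,054.27

$1,054.27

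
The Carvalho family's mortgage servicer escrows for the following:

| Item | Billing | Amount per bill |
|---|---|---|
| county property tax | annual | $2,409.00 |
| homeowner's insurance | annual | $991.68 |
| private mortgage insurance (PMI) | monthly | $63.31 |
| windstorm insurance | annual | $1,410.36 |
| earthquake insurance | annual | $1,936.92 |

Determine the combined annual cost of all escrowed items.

County property tax = $2,409.00
Homeowner's insurance = $991.68
Private mortgage insurance (PMI) = $63.31 × 12 = $759.72
Windstorm insurance = $1,410.36
Earthquake insurance = $1,936.92
Annual escrow total = $2,409.00 + $991.68 + $759.72 + $1,410.36 + $1,936.92 = $7,507.68

$7,507.68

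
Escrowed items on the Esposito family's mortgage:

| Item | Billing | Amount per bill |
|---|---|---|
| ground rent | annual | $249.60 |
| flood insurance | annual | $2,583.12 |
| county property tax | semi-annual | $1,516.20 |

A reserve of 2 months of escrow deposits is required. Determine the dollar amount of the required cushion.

Ground rent — $249.60
Flood insurance — $2,583.12
County property tax — $1,516.20 × 2 = $3,032.40
Total per year = $5,865.12
Monthly escrow = $5,865.12 ÷ 12 = $488.76
Cushion = 2 × $488.76 = $977.52

$977.52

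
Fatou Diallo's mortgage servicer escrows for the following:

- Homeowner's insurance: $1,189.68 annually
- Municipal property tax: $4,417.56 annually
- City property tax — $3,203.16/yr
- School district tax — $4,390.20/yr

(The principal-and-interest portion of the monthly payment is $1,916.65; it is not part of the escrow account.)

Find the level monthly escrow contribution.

Homeowner's insurance = $1,189.68
Municipal property tax = $4,417.56
City property tax = $3,203.16
School district tax = $4,390.20
Total annual escrow = $1,189.68 + $4,417.56 + $3,203.16 + $4,390.20 = $13,200.60
Per month = $13,200.60 / 12 = $1,100.05

$1,100.05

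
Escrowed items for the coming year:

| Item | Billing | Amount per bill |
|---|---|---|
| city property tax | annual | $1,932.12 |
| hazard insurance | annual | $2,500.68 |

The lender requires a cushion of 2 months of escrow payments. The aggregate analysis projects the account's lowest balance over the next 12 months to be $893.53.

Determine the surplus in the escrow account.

$154.73

City property tax: $1,932.12
Hazard insurance: $2,500.68
Total annual escrow = $1,932.12 + $2,500.68 = $4,432.80
Monthly escrow = $4,432.80 ÷ 12 = $369.40
Cushion = 2 × $369.40 = $738.80
Surplus = $893.53 − $738.80 = $154.73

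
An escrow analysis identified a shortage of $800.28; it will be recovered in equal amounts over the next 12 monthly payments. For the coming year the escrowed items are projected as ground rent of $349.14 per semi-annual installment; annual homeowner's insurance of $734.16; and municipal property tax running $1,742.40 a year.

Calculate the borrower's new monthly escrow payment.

$331.26

Ground rent = $349.14 × 2 = $698.28
Homeowner's insurance = $734.16
Municipal property tax = $1,742.40
Total annual escrow = $698.28 + $734.16 + $1,742.40 = $3,174.84
Base monthly escrow = $3,174.84 ÷ 12 = $264.57
Monthly shortage recovery: $800.28 ÷ 12 = $66.69
Adjusted monthly = $264.57 + $66.69 = $331.26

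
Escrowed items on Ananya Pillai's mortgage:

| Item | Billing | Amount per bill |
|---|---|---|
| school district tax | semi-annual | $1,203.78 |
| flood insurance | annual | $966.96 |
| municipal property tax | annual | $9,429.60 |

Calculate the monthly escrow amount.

$1,067.01

School district tax — $1,203.78 × 2 = $2,407.56
Flood insurance — $966.96
Municipal property tax — $9,429.60
Total annual escrow = $2,407.56 + $966.96 + $9,429.60 = $12,804.12
Per month = $12,804.12 / 12 = $1,067.01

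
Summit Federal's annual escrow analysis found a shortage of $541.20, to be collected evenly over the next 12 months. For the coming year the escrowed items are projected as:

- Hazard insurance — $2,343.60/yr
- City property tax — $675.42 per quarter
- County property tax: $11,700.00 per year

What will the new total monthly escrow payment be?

$1,440.54

Hazard insurance: $2,343.60
City property tax: $675.42 × 4 = $2,701.68
County property tax: $11,700.00
Annual escrow total = $2,343.60 + $2,701.68 + $11,700.00 = $16,745.28
Base monthly escrow = $16,745.28 / 12 = $1,395.44
Monthly shortage recovery: $541.20 / 12 = $45.10
New monthly escrow = $1,395.44 + $45.10 = $1,440.54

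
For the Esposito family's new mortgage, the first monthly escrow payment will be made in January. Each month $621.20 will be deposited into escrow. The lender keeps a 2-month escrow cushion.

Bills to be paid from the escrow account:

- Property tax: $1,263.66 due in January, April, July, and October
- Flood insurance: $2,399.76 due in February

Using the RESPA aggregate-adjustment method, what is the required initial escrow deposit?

Cushion = 2 × $621.20 = $1,242.40
Trial balance (start $0, +$621.20 each month, − disbursements):
  Jan: +$621.20 − $1,263.66 → -$642.46
  Feb: +$621.20 − $2,399.76 → -$2,421.02
  Mar: +$621.20 → -$1,799.82
  Apr: +$621.20 − $1,263.66 → -$2,442.28
  May: +$621.20 → -$1,821.08
  Jun: +$621.20 → -$1,199.88
  Jul: +$621.20 − $1,263.66 → -$1,842.34
  Aug: +$621.20 → -$1,221.14
  Sep: +$621.20 → -$599.94
  Oct: +$621.20 − $1,263.66 → -$1,242.40
  Nov: +$621.20 → -$621.20
  Dec: +$621.20 → $0.00
Lowest trial balance = -$2,442.28 (Apr)
Initial deposit = cushion − low point = $1,242.40 − (-$2,442.28) = $3,684.68

$3,684.68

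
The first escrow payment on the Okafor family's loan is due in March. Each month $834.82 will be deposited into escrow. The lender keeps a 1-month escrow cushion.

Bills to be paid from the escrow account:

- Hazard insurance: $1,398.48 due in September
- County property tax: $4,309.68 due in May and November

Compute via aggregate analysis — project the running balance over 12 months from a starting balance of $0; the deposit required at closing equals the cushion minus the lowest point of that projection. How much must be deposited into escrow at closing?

$3,339.28

Cushion = 1 × $834.82 = $834.82
Trial balance (start $0, +$834.82 each month, − disbursements):
  Mar: +$834.82 → $834.82
  Apr: +$834.82 → $1,669.64
  May: +$834.82 − $4,309.68 → -$1,805.22
  Jun: +$834.82 → -$970.40
  Jul: +$834.82 → -$135.58
  Aug: +$834.82 → $699.24
  Sep: +$834.82 − $1,398.48 → $135.58
  Oct: +$834.82 → $970.40
  Nov: +$834.82 − $4,309.68 → -$2,504.46
  Dec: +$834.82 → -$1,669.64
  Jan: +$834.82 → -$834.82
  Feb: +$834.82 → $0.00
Lowest trial balance = -$2,504.46 (Nov)
Initial deposit = cushion − low point = $834.82 − (-$2,504.46) = $3,339.28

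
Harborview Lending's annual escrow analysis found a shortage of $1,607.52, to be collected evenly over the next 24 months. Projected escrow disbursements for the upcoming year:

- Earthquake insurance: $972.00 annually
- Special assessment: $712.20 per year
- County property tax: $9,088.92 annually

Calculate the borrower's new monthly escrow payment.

Earthquake insurance: $972.00 per year
Special assessment: $712.20 per year
County property tax: $9,088.92 per year
Yearly total = $972.00 + $712.20 + $9,088.92 = $10,773.12
Base monthly escrow = $10,773.12 / 12 = $897.76
Shortage per month = $1,607.52 / 24 = $66.98
New monthly escrow = $897.76 + $66.98 = $964.74

$964.74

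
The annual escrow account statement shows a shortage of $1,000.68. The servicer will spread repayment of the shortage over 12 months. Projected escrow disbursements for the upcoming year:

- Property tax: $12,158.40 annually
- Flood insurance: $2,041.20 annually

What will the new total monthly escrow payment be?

Property tax = $12,158.40 per year
Flood insurance = $2,041.20 per year
Combined annual = $14,199.60
Base monthly escrow = $14,199.60 / 12 = $1,183.30
Shortage per month = $1,000.68 / 12 = $83.39
Adjusted monthly = $1,183.30 + $83.39 = $1,266.69

$1,266.69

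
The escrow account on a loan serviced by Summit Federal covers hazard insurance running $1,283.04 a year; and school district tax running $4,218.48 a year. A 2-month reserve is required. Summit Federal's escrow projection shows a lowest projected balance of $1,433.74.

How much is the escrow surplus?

$516.82

Hazard insurance = $1,283.04 annually
School district tax = $4,218.48 annually
Yearly total = $1,283.04 + $4,218.48 = $5,501.52
Per month = $5,501.52 / 12 = $458.46
Cushion = 2 × $458.46 = $916.92
Excess over cushion: $1,433.74 − $916.92 = $516.82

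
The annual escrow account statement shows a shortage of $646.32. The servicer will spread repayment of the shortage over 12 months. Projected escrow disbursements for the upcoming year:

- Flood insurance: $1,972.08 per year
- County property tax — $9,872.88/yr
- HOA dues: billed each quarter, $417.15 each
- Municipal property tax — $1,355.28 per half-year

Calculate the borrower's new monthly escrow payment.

$1,405.87

Flood insurance — $1,972.08 annually
County property tax — $9,872.88 annually
HOA dues — $417.15 × 4 = $1,668.60 annually
Municipal property tax — $1,355.28 × 2 = $2,710.56 annually
Total per year = $1,972.08 + $9,872.88 + $1,668.60 + $2,710.56 = $16,224.12
Per month = $16,224.12 / 12 = $1,352.01
Shortage spread = $646.32 ÷ 12 = $53.86/mo
New monthly escrow = $1,352.01 + $53.86 = $1,405.87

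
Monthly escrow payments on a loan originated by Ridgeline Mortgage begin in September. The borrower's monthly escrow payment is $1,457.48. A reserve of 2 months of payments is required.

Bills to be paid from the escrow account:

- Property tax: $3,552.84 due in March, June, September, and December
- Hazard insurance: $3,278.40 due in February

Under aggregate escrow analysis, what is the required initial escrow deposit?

$6,649.52

Cushion = 2 × $1,457.48 = $2,914.96
Trial balance (start $0, +$1,457.48 each month, − disbursements):
  Sep: +$1,457.48 − $3,552.84 → -$2,095.36
  Oct: +$1,457.48 → -$637.88
  Nov: +$1,457.48 → $819.60
  Dec: +$1,457.48 − $3,552.84 → -$1,275.76
  Jan: +$1,457.48 → $181.72
  Feb: +$1,457.48 − $3,278.40 → -$1,639.20
  Mar: +$1,457.48 − $3,552.84 → -$3,734.56
  Apr: +$1,457.48 → -$2,277.08
  May: +$1,457.48 → -$819.60
  Jun: +$1,457.48 − $3,552.84 → -$2,914.96
  Jul: +$1,457.48 → -$1,457.48
  Aug: +$1,457.48 → $0.00
Lowest trial balance = -$3,734.56 (Mar)
Initial deposit = cushion − low point = $2,914.96 − (-$3,734.56) = $6,649.52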